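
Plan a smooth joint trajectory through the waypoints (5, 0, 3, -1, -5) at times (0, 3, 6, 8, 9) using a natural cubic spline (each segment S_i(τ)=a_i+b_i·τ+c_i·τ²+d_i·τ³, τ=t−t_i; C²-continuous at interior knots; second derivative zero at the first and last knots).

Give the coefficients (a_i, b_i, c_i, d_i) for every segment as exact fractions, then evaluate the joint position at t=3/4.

Δ: Δ0=-5/3, Δ1=1, Δ2=-2, Δ3=-4
row 1: diag=12, rhs=16; c'=1/4, d'=4/3
row 2: denom=10−3·1/4=37/4; d'=(-18−3·4/3)/(37/4)=-88/37
row 3: denom=6−2·8/37=206/37; d'=(-12−2·-88/37)/(206/37)=-134/103
back: M3=-134/103
back: M2=-88/37−8/37·-134/103=-216/103
back: M1=4/3−1/4·-216/103=574/309
M: M0=0, M1=574/309, M2=-216/103, M3=-134/103, M4=0
seg 0: a=5, c=M0/2=0, d=(M1−M0)/(6·3)=287/2781, b=Δ0−h0·(2M0+M1)/6=-802/309
seg 1: a=0, c=M1/2=287/309, d=(M2−M1)/(6·3)=-611/2781, b=Δ1−h1·(2M1+M2)/6=59/309
seg 2: a=3, c=M2/2=-108/103, d=(M3−M2)/(6·2)=41/618, b=Δ2−h2·(2M2+M3)/6=-52/309
seg 3: a=-1, c=M3/2=-67/103, d=(M4−M3)/(6·1)=67/309, b=Δ3−h3·(2M3+M4)/6=-1102/309
t_q=3/4 → seg 0, τ=3/4; S=5+-802/309·τ+0·τ²+287/2781·τ³=20415/6592

  seg 0: a=5 b=-802/309 c=0 d=287/2781
  seg 1: a=0 b=59/309 c=287/309 d=-611/2781
  seg 2: a=3 b=-52/309 c=-108/103 d=41/618
  seg 3: a=-1 b=-1102/309 c=-67/103 d=67/309
S(3/4) = 20415/6592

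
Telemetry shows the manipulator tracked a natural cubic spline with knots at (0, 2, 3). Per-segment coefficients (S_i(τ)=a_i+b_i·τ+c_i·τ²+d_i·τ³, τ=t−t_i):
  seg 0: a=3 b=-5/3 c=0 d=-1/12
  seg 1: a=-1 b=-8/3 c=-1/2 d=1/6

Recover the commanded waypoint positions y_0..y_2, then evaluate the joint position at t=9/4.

y_0 = S_0(0) = a_0 = 3
y_1 = S_1(0) = a_1 = -1
y_2 = S_1(1) = -4
t_q=9/4 is in segment 1 (τ=1/4); S_1(τ)=-217/128

y_0=3 y_1=-1 y_2=-4
S(9/4) = -217/128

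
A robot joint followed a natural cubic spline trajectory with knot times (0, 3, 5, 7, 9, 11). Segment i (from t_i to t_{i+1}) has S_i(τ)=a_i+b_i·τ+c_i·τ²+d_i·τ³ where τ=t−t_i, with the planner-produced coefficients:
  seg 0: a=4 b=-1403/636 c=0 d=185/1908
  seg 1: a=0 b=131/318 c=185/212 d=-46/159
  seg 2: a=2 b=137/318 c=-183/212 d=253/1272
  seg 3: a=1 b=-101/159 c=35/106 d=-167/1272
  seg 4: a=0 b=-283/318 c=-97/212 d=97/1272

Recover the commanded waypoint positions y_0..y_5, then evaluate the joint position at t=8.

y_0=4 y_1=0 y_2=2 y_3=1 y_4=0 y_5=-3
S(8) = 239/424

y_0 = S_0(0) = a_0 = 4
y_1 = S_1(0) = a_1 = 0
y_2 = S_2(0) = a_2 = 2
y_3 = S_3(0) = a_3 = 1
y_4 = S_4(0) = a_4 = 0
y_5 = S_4(2) = -3
t_q=8 is in segment 3 (τ=1); S_3(τ)=239/424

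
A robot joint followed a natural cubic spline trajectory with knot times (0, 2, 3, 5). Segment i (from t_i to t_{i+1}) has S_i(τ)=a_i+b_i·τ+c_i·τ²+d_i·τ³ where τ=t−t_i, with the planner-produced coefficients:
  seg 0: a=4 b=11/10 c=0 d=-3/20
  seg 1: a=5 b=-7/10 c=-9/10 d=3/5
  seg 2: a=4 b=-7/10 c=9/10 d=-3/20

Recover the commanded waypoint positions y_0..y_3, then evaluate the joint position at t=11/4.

y_0=4 y_1=5 y_2=4 y_3=5
S(11/4) = 1351/320

y_0 = S_0(0) = a_0 = 4
y_1 = S_1(0) = a_1 = 5
y_2 = S_2(0) = a_2 = 4
y_3 = S_2(2) = 5
t_q=11/4 is in segment 1 (τ=3/4); S_1(τ)=1351/320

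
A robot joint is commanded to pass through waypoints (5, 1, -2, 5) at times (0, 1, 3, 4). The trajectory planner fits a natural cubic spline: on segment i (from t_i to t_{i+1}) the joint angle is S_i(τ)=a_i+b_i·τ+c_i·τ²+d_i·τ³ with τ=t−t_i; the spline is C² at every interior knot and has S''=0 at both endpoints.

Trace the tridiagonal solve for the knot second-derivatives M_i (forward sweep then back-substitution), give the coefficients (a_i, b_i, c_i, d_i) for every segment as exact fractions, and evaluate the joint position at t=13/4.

  seg 0: a=5 b=-63/16 c=0 d=-1/16
  seg 1: a=1 b=-33/8 c=-3/16 d=3/4
  seg 2: a=-2 b=33/8 c=69/16 d=-23/16
S(13/4) = -739/1024

Δ: Δ0=-4, Δ1=-3/2, Δ2=7
row 1: diag=6, rhs=15; c'=1/3, d'=5/2
row 2: denom=6−2·1/3=16/3; d'=(51−2·5/2)/(16/3)=69/8
back: M2=69/8
back: M1=5/2−1/3·69/8=-3/8
M: M0=0, M1=-3/8, M2=69/8, M3=0
seg 0: a=5, c=M0/2=0, d=(M1−M0)/(6·1)=-1/16, b=Δ0−h0·(2M0+M1)/6=-63/16
seg 1: a=1, c=M1/2=-3/16, d=(M2−M1)/(6·2)=3/4, b=Δ1−h1·(2M1+M2)/6=-33/8
seg 2: a=-2, c=M2/2=69/16, d=(M3−M2)/(6·1)=-23/16, b=Δ2−h2·(2M2+M3)/6=33/8
t_q=13/4 → seg 2, τ=1/4; S=-2+33/8·τ+69/16·τ²+-23/16·τ³=-739/1024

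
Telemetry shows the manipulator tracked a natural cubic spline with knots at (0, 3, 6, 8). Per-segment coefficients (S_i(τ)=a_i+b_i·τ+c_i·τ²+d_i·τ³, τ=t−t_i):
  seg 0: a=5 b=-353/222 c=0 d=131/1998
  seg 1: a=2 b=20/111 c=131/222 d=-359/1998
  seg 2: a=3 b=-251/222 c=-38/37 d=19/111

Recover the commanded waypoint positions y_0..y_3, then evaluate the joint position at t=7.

y_0=5 y_1=2 y_2=3 y_3=-2
S(7) = 75/74

y_0 = S_0(0) = a_0 = 5
y_1 = S_1(0) = a_1 = 2
y_2 = S_2(0) = a_2 = 3
y_3 = S_2(2) = -2
t_q=7 is in segment 2 (τ=1); S_2(τ)=75/74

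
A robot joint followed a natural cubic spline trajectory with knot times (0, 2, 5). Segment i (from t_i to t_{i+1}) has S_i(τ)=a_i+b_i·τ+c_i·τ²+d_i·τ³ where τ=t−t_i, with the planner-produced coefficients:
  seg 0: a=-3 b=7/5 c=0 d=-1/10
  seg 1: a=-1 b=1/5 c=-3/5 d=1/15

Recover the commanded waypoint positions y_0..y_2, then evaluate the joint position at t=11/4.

y_0=-3 y_1=-1 y_2=-4
S(11/4) = -371/320

y_0 = S_0(0) = a_0 = -3
y_1 = S_1(0) = a_1 = -1
y_2 = S_1(3) = -4
t_q=11/4 is in segment 1 (τ=3/4); S_1(τ)=-371/320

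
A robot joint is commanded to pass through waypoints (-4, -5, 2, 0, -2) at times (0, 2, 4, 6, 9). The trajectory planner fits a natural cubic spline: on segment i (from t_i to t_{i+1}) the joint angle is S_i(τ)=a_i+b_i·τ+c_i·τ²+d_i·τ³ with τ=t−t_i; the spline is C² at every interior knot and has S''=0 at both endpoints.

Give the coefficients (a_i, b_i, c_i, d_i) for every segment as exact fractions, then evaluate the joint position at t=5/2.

Δ: Δ0=-1/2, Δ1=7/2, Δ2=-1, Δ3=-2/3
row 1: diag=8, rhs=24; c'=1/4, d'=3
row 2: denom=8−2·1/4=15/2; d'=(-27−2·3)/(15/2)=-22/5
row 3: denom=10−2·4/15=142/15; d'=(2−2·-22/5)/(142/15)=81/71
back: M3=81/71
back: M2=-22/5−4/15·81/71=-334/71
back: M1=3−1/4·-334/71=593/142
M: M0=0, M1=593/142, M2=-334/71, M3=81/71, M4=0
seg 0: a=-4, c=M0/2=0, d=(M1−M0)/(6·2)=593/1704, b=Δ0−h0·(2M0+M1)/6=-403/213
seg 1: a=-5, c=M1/2=593/284, d=(M2−M1)/(6·2)=-1261/1704, b=Δ1−h1·(2M1+M2)/6=973/426
seg 2: a=2, c=M2/2=-167/71, d=(M3−M2)/(6·2)=415/852, b=Δ2−h2·(2M2+M3)/6=374/213
seg 3: a=0, c=M3/2=81/142, d=(M4−M3)/(6·3)=-9/142, b=Δ3−h3·(2M3+M4)/6=-385/213
t_q=5/2 → seg 1, τ=1/2; S=-5+973/426·τ+593/284·τ²+-1261/1704·τ³=-15579/4544

  seg 0: a=-4 b=-403/213 c=0 d=593/1704
  seg 1: a=-5 b=973/426 c=593/284 d=-1261/1704
  seg 2: a=2 b=374/213 c=-167/71 d=415/852
  seg 3: a=0 b=-385/213 c=81/142 d=-9/142
S(5/2) = -15579/4544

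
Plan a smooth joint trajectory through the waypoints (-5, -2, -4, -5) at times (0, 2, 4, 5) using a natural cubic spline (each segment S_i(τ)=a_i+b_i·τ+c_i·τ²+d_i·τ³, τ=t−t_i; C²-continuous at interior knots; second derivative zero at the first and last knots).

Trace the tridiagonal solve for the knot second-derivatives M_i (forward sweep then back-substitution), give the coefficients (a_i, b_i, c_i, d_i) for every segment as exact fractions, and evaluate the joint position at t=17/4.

Δ: Δ0=3/2, Δ1=-1, Δ2=-1
row 1: diag=8, rhs=-15; c'=1/4, d'=-15/8
row 2: denom=6−2·1/4=11/2; d'=(0−2·-15/8)/(11/2)=15/22
back: M2=15/22
back: M1=-15/8−1/4·15/22=-45/22
M: M0=0, M1=-45/22, M2=15/22, M3=0
seg 0: a=-5, c=M0/2=0, d=(M1−M0)/(6·2)=-15/88, b=Δ0−h0·(2M0+M1)/6=24/11
seg 1: a=-2, c=M1/2=-45/44, d=(M2−M1)/(6·2)=5/22, b=Δ1−h1·(2M1+M2)/6=3/22
seg 2: a=-4, c=M2/2=15/44, d=(M3−M2)/(6·1)=-5/44, b=Δ2−h2·(2M2+M3)/6=-27/22
t_q=17/4 → seg 2, τ=1/4; S=-4+-27/22·τ+15/44·τ²+-5/44·τ³=-12073/2816

  seg 0: a=-5 b=24/11 c=0 d=-15/88
  seg 1: a=-2 b=3/22 c=-45/44 d=5/22
  seg 2: a=-4 b=-27/22 c=15/44 d=-5/44
S(17/4) = -12073/2816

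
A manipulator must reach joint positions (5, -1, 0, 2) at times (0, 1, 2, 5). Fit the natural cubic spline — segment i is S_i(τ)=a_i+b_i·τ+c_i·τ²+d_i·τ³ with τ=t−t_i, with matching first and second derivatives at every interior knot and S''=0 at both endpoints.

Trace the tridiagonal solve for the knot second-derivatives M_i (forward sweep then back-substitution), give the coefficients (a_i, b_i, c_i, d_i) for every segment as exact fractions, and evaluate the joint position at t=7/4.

Δ: Δ0=-6, Δ1=1, Δ2=2/3
row 1: diag=4, rhs=42; c'=1/4, d'=21/2
row 2: denom=8−1·1/4=31/4; d'=(-2−1·21/2)/(31/4)=-50/31
back: M2=-50/31
back: M1=21/2−1/4·-50/31=338/31
M: M0=0, M1=338/31, M2=-50/31, M3=0
seg 0: a=5, c=M0/2=0, d=(M1−M0)/(6·1)=169/93, b=Δ0−h0·(2M0+M1)/6=-727/93
seg 1: a=-1, c=M1/2=169/31, d=(M2−M1)/(6·1)=-194/93, b=Δ1−h1·(2M1+M2)/6=-220/93
seg 2: a=0, c=M2/2=-25/31, d=(M3−M2)/(6·3)=25/279, b=Δ2−h2·(2M2+M3)/6=212/93
t_q=7/4 → seg 1, τ=3/4; S=-1+-220/93·τ+169/31·τ²+-194/93·τ³=-583/992

  seg 0: a=5 b=-727/93 c=0 d=169/93
  seg 1: a=-1 b=-220/93 c=169/31 d=-194/93
  seg 2: a=0 b=212/93 c=-25/31 d=25/279
S(7/4) = -583/992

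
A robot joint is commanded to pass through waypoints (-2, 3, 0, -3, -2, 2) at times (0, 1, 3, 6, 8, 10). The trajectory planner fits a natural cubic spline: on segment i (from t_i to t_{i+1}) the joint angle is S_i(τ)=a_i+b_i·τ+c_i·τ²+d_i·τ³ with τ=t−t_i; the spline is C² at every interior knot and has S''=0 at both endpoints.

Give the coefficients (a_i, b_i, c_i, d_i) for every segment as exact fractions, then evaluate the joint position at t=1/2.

Δ: Δ0=5, Δ1=-3/2, Δ2=-1, Δ3=1/2, Δ4=2
row 1: diag=6, rhs=-39; c'=1/3, d'=-13/2
row 2: denom=10−2·1/3=28/3; d'=(3−2·-13/2)/(28/3)=12/7
row 3: denom=10−3·9/28=253/28; d'=(9−3·12/7)/(253/28)=108/253
row 4: denom=8−2·56/253=1912/253; d'=(9−2·108/253)/(1912/253)=2061/1912
back: M4=2061/1912
back: M3=108/253−56/253·2061/1912=45/239
back: M2=12/7−9/28·45/239=1581/956
back: M1=-13/2−1/3·1581/956=-6741/956
M: M0=0, M1=-6741/956, M2=1581/956, M3=45/239, M4=2061/1912, M5=0
seg 0: a=-2, c=M0/2=0, d=(M1−M0)/(6·1)=-2247/1912, b=Δ0−h0·(2M0+M1)/6=11807/1912
seg 1: a=3, c=M1/2=-6741/1912, d=(M2−M1)/(6·2)=1387/1912, b=Δ1−h1·(2M1+M2)/6=2533/956
seg 2: a=0, c=M2/2=1581/1912, d=(M3−M2)/(6·3)=-467/5736, b=Δ2−h2·(2M2+M3)/6=-2627/956
seg 3: a=-3, c=M3/2=45/478, d=(M4−M3)/(6·2)=567/7648, b=Δ3−h3·(2M3+M4)/6=29/1912
seg 4: a=-2, c=M4/2=2061/3824, d=(M5−M4)/(6·2)=-687/7648, b=Δ4−h4·(2M4+M5)/6=1225/956
t_q=1/2 → seg 0, τ=1/2; S=-2+11807/1912·τ+0·τ²+-2247/1912·τ³=14389/15296

  seg 0: a=-2 b=11807/1912 c=0 d=-2247/1912
  seg 1: a=3 b=2533/956 c=-6741/1912 d=1387/1912
  seg 2: a=0 b=-2627/956 c=1581/1912 d=-467/5736
  seg 3: a=-3 b=29/1912 c=45/478 d=567/7648
  seg 4: a=-2 b=1225/956 c=2061/3824 d=-687/7648
S(1/2) = 14389/15296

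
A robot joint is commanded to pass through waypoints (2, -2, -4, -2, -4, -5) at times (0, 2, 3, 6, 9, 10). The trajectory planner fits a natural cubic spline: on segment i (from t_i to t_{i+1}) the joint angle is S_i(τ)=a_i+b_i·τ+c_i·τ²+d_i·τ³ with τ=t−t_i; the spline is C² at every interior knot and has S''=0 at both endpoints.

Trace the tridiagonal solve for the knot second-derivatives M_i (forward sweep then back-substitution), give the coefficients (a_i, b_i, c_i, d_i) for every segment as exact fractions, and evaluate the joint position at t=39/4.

Δ: Δ0=-2, Δ1=-2, Δ2=2/3, Δ3=-2/3, Δ4=-1
row 1: diag=6, rhs=0; c'=1/6, d'=0
row 2: denom=8−1·1/6=47/6; d'=(16−1·0)/(47/6)=96/47
row 3: denom=12−3·18/47=510/47; d'=(-8−3·96/47)/(510/47)=-332/255
row 4: denom=8−3·47/170=1219/170; d'=(-2−3·-332/255)/(1219/170)=324/1219
back: M4=324/1219
back: M3=-332/255−47/170·324/1219=-5030/3657
back: M2=96/47−18/47·-5030/3657=3132/1219
back: M1=0−1/6·3132/1219=-522/1219
M: M0=0, M1=-522/1219, M2=3132/1219, M3=-5030/3657, M4=324/1219, M5=0
seg 0: a=2, c=M0/2=0, d=(M1−M0)/(6·2)=-87/2438, b=Δ0−h0·(2M0+M1)/6=-2264/1219
seg 1: a=-2, c=M1/2=-261/1219, d=(M2−M1)/(6·1)=609/1219, b=Δ1−h1·(2M1+M2)/6=-2786/1219
seg 2: a=-4, c=M2/2=1566/1219, d=(M3−M2)/(6·3)=-7213/32913, b=Δ2−h2·(2M2+M3)/6=-1481/1219
seg 3: a=-2, c=M3/2=-2515/3657, d=(M4−M3)/(6·3)=3001/32913, b=Δ3−h3·(2M3+M4)/6=702/1219
seg 4: a=-4, c=M4/2=162/1219, d=(M5−M4)/(6·1)=-54/1219, b=Δ4−h4·(2M4+M5)/6=-1327/1219
t_q=39/4 → seg 4, τ=3/4; S=-4+-1327/1219·τ+162/1219·τ²+-54/1219·τ³=-185693/39008

  seg 0: a=2 b=-2264/1219 c=0 d=-87/2438
  seg 1: a=-2 b=-2786/1219 c=-261/1219 d=609/1219
  seg 2: a=-4 b=-1481/1219 c=1566/1219 d=-7213/32913
  seg 3: a=-2 b=702/1219 c=-2515/3657 d=3001/32913
  seg 4: a=-4 b=-1327/1219 c=162/1219 d=-54/1219
S(39/4) = -185693/39008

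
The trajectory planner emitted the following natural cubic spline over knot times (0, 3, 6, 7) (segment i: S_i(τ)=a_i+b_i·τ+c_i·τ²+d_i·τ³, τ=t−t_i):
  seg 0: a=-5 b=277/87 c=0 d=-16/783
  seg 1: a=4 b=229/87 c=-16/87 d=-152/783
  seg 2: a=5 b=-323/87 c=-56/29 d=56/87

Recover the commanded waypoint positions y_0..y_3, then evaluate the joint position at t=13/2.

y_0 = S_0(0) = a_0 = -5
y_1 = S_1(0) = a_1 = 4
y_2 = S_2(0) = a_2 = 5
y_3 = S_2(1) = 0
t_q=13/2 is in segment 2 (τ=1/2); S_2(τ)=159/58

y_0=-5 y_1=4 y_2=5 y_3=0
S(13/2) = 159/58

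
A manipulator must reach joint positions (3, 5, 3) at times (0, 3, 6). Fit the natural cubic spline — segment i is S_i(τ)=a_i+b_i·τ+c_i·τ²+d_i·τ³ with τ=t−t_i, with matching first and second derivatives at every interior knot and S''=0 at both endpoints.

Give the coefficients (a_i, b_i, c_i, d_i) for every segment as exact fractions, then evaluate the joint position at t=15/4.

Δ: Δ0=2/3, Δ1=-2/3
row 1: diag=12, rhs=-8; c'=1/4, d'=-2/3
back: M1=-2/3
M: M0=0, M1=-2/3, M2=0
seg 0: a=3, c=M0/2=0, d=(M1−M0)/(6·3)=-1/27, b=Δ0−h0·(2M0+M1)/6=1
seg 1: a=5, c=M1/2=-1/3, d=(M2−M1)/(6·3)=1/27, b=Δ1−h1·(2M1+M2)/6=0
t_q=15/4 → seg 1, τ=3/4; S=5+0·τ+-1/3·τ²+1/27·τ³=309/64

  seg 0: a=3 b=1 c=0 d=-1/27
  seg 1: a=5 b=0 c=-1/3 d=1/27
S(15/4) = 309/64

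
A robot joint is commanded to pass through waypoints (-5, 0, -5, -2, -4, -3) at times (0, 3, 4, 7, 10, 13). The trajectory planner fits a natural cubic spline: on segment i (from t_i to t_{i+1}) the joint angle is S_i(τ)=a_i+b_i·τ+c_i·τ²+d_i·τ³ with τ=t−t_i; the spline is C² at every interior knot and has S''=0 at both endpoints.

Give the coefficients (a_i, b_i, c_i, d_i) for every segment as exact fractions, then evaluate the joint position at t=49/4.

Δ: Δ0=5/3, Δ1=-5, Δ2=1, Δ3=-2/3, Δ4=1/3
row 1: diag=8, rhs=-40; c'=1/8, d'=-5
row 2: denom=8−1·1/8=63/8; d'=(36−1·-5)/(63/8)=328/63
row 3: denom=12−3·8/21=76/7; d'=(-10−3·328/63)/(76/7)=-269/114
row 4: denom=12−3·21/76=849/76; d'=(6−3·-269/114)/(849/76)=994/849
back: M4=994/849
back: M3=-269/114−21/76·994/849=-2278/849
back: M2=328/63−8/21·-2278/849=5288/849
back: M1=-5−1/8·5288/849=-4906/849
M: M0=0, M1=-4906/849, M2=5288/849, M3=-2278/849, M4=994/849, M5=0
seg 0: a=-5, c=M0/2=0, d=(M1−M0)/(6·3)=-2453/7641, b=Δ0−h0·(2M0+M1)/6=3868/849
seg 1: a=0, c=M1/2=-2453/849, d=(M2−M1)/(6·1)=1699/849, b=Δ1−h1·(2M1+M2)/6=-3491/849
seg 2: a=-5, c=M2/2=2644/849, d=(M3−M2)/(6·3)=-1261/2547, b=Δ2−h2·(2M2+M3)/6=-1100/283
seg 3: a=-2, c=M3/2=-1139/849, d=(M4−M3)/(6·3)=1636/7641, b=Δ3−h3·(2M3+M4)/6=405/283
seg 4: a=-4, c=M4/2=497/849, d=(M5−M4)/(6·3)=-497/7641, b=Δ4−h4·(2M4+M5)/6=-237/283
t_q=49/4 → seg 4, τ=9/4; S=-4+-237/283·τ+497/849·τ²+-497/7641·τ³=-66319/18112

  seg 0: a=-5 b=3868/849 c=0 d=-2453/7641
  seg 1: a=0 b=-3491/849 c=-2453/849 d=1699/849
  seg 2: a=-5 b=-1100/283 c=2644/849 d=-1261/2547
  seg 3: a=-2 b=405/283 c=-1139/849 d=1636/7641
  seg 4: a=-4 b=-237/283 c=497/849 d=-497/7641
S(49/4) = -66319/18112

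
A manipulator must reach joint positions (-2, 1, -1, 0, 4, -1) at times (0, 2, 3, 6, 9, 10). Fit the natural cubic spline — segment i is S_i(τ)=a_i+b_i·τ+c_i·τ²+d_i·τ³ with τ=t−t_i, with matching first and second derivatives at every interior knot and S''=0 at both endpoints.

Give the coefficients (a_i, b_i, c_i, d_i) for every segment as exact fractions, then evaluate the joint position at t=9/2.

  seg 0: a=-2 b=20195/7314 c=0 d=-1153/3657
  seg 1: a=1 b=-7477/7314 c=-2306/1219 d=6685/7314
  seg 2: a=-1 b=-7547/3657 c=2073/2438 d=-125/7314
  seg 3: a=0 b=18845/7314 c=849/1219 d=-8125/21942
  seg 4: a=4 b=-11858/3657 c=-6427/2438 d=6427/7314
S(9/2) = -43691/19504

Δ: Δ0=3/2, Δ1=-2, Δ2=1/3, Δ3=4/3, Δ4=-5
row 1: diag=6, rhs=-21; c'=1/6, d'=-7/2
row 2: denom=8−1·1/6=47/6; d'=(14−1·-7/2)/(47/6)=105/47
row 3: denom=12−3·18/47=510/47; d'=(6−3·105/47)/(510/47)=-11/170
row 4: denom=8−3·47/170=1219/170; d'=(-38−3·-11/170)/(1219/170)=-6427/1219
back: M4=-6427/1219
back: M3=-11/170−47/170·-6427/1219=1698/1219
back: M2=105/47−18/47·1698/1219=2073/1219
back: M1=-7/2−1/6·2073/1219=-4612/1219
M: M0=0, M1=-4612/1219, M2=2073/1219, M3=1698/1219, M4=-6427/1219, M5=0
seg 0: a=-2, c=M0/2=0, d=(M1−M0)/(6·2)=-1153/3657, b=Δ0−h0·(2M0+M1)/6=20195/7314
seg 1: a=1, c=M1/2=-2306/1219, d=(M2−M1)/(6·1)=6685/7314, b=Δ1−h1·(2M1+M2)/6=-7477/7314
seg 2: a=-1, c=M2/2=2073/2438, d=(M3−M2)/(6·3)=-125/7314, b=Δ2−h2·(2M2+M3)/6=-7547/3657
seg 3: a=0, c=M3/2=849/1219, d=(M4−M3)/(6·3)=-8125/21942, b=Δ3−h3·(2M3+M4)/6=18845/7314
seg 4: a=4, c=M4/2=-6427/2438, d=(M5−M4)/(6·1)=6427/7314, b=Δ4−h4·(2M4+M5)/6=-11858/3657
t_q=9/2 → seg 2, τ=3/2; S=-1+-7547/3657·τ+2073/2438·τ²+-125/7314·τ³=-43691/19504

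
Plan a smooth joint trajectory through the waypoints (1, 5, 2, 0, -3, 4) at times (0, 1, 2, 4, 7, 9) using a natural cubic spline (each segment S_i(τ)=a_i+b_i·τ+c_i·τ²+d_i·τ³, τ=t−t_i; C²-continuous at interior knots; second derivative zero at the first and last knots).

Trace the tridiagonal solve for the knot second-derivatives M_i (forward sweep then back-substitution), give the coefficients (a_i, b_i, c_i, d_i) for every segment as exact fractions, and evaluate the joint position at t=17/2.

Δ: Δ0=4, Δ1=-3, Δ2=-1, Δ3=-1, Δ4=7/2
row 1: diag=4, rhs=-42; c'=1/4, d'=-21/2
row 2: denom=6−1·1/4=23/4; d'=(12−1·-21/2)/(23/4)=90/23
row 3: denom=10−2·8/23=214/23; d'=(0−2·90/23)/(214/23)=-90/107
row 4: denom=10−3·69/214=1933/214; d'=(27−3·-90/107)/(1933/214)=6318/1933
back: M4=6318/1933
back: M3=-90/107−69/214·6318/1933=-3663/1933
back: M2=90/23−8/23·-3663/1933=8838/1933
back: M1=-21/2−1/4·8838/1933=-22506/1933
M: M0=0, M1=-22506/1933, M2=8838/1933, M3=-3663/1933, M4=6318/1933, M5=0
seg 0: a=1, c=M0/2=0, d=(M1−M0)/(6·1)=-3751/1933, b=Δ0−h0·(2M0+M1)/6=11483/1933
seg 1: a=5, c=M1/2=-11253/1933, d=(M2−M1)/(6·1)=5224/1933, b=Δ1−h1·(2M1+M2)/6=230/1933
seg 2: a=2, c=M2/2=4419/1933, d=(M3−M2)/(6·2)=-4167/7732, b=Δ2−h2·(2M2+M3)/6=-6604/1933
seg 3: a=0, c=M3/2=-3663/3866, d=(M4−M3)/(6·3)=1109/3866, b=Δ3−h3·(2M3+M4)/6=-1429/1933
seg 4: a=-3, c=M4/2=3159/1933, d=(M5−M4)/(6·2)=-1053/3866, b=Δ4−h4·(2M4+M5)/6=5107/3866
t_q=17/2 → seg 4, τ=3/2; S=-3+5107/3866·τ+3159/1933·τ²+-1053/3866·τ³=53793/30928

  seg 0: a=1 b=11483/1933 c=0 d=-3751/1933
  seg 1: a=5 b=230/1933 c=-11253/1933 d=5224/1933
  seg 2: a=2 b=-6604/1933 c=4419/1933 d=-4167/7732
  seg 3: a=0 b=-1429/1933 c=-3663/3866 d=1109/3866
  seg 4: a=-3 b=5107/3866 c=3159/1933 d=-1053/3866
S(17/2) = 53793/30928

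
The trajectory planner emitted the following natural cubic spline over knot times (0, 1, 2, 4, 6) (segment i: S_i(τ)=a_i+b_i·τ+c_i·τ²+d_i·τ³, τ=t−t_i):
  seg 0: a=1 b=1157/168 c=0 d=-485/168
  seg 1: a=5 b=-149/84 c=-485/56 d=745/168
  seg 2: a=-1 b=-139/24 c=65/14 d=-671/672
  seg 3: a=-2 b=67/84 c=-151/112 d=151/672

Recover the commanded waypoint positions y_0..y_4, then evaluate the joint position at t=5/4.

y_0=1 y_1=5 y_2=-1 y_3=-2 y_4=-4
S(5/4) = 14639/3584

y_0 = S_0(0) = a_0 = 1
y_1 = S_1(0) = a_1 = 5
y_2 = S_2(0) = a_2 = -1
y_3 = S_3(0) = a_3 = -2
y_4 = S_3(2) = -4
t_q=5/4 is in segment 1 (τ=1/4); S_1(τ)=14639/3584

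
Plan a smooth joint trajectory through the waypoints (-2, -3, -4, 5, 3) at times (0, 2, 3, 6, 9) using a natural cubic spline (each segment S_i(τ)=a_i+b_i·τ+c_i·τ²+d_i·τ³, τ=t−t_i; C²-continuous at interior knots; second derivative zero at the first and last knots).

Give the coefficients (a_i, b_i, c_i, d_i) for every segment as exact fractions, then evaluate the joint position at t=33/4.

  seg 0: a=-2 b=-5/51 c=0 d=-41/408
  seg 1: a=-3 b=-133/102 c=-41/68 d=185/204
  seg 2: a=-4 b=43/204 c=36/17 d=-727/1836
  seg 3: a=5 b=227/102 c=-295/204 d=295/1836
S(33/4) = 19657/4352

Δ: Δ0=-1/2, Δ1=-1, Δ2=3, Δ3=-2/3
row 1: diag=6, rhs=-3; c'=1/6, d'=-1/2
row 2: denom=8−1·1/6=47/6; d'=(24−1·-1/2)/(47/6)=147/47
row 3: denom=12−3·18/47=510/47; d'=(-22−3·147/47)/(510/47)=-295/102
back: M3=-295/102
back: M2=147/47−18/47·-295/102=72/17
back: M1=-1/2−1/6·72/17=-41/34
M: M0=0, M1=-41/34, M2=72/17, M3=-295/102, M4=0
seg 0: a=-2, c=M0/2=0, d=(M1−M0)/(6·2)=-41/408, b=Δ0−h0·(2M0+M1)/6=-5/51
seg 1: a=-3, c=M1/2=-41/68, d=(M2−M1)/(6·1)=185/204, b=Δ1−h1·(2M1+M2)/6=-133/102
seg 2: a=-4, c=M2/2=36/17, d=(M3−M2)/(6·3)=-727/1836, b=Δ2−h2·(2M2+M3)/6=43/204
seg 3: a=5, c=M3/2=-295/204, d=(M4−M3)/(6·3)=295/1836, b=Δ3−h3·(2M3+M4)/6=227/102
t_q=33/4 → seg 3, τ=9/4; S=5+227/102·τ+-295/204·τ²+295/1836·τ³=19657/4352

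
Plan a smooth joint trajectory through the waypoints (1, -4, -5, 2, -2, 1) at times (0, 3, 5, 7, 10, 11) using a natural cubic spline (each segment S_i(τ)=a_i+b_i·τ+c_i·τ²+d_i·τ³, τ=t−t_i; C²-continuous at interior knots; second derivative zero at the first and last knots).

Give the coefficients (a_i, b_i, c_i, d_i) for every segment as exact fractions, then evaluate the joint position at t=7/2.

  seg 0: a=1 b=-2003/1269 c=0 d=-112/11421
  seg 1: a=-4 b=-2339/1269 c=-112/1269 d=3857/10152
  seg 2: a=-5 b=1999/846 c=11123/5076 d=-8237/10152
  seg 3: a=2 b=1766/1269 c=-3397/1269 d=6733/11421
  seg 4: a=-2 b=1583/1269 c=1112/423 d=-1112/1269
S(7/2) = -44183/9024

Δ: Δ0=-5/3, Δ1=-1/2, Δ2=7/2, Δ3=-4/3, Δ4=3
row 1: diag=10, rhs=7; c'=1/5, d'=7/10
row 2: denom=8−2·1/5=38/5; d'=(24−2·7/10)/(38/5)=113/38
row 3: denom=10−2·5/19=180/19; d'=(-29−2·113/38)/(180/19)=-166/45
row 4: denom=8−3·19/60=141/20; d'=(26−3·-166/45)/(141/20)=2224/423
back: M4=2224/423
back: M3=-166/45−19/60·2224/423=-6794/1269
back: M2=113/38−5/19·-6794/1269=11123/2538
back: M1=7/10−1/5·11123/2538=-224/1269
M: M0=0, M1=-224/1269, M2=11123/2538, M3=-6794/1269, M4=2224/423, M5=0
seg 0: a=1, c=M0/2=0, d=(M1−M0)/(6·3)=-112/11421, b=Δ0−h0·(2M0+M1)/6=-2003/1269
seg 1: a=-4, c=M1/2=-112/1269, d=(M2−M1)/(6·2)=3857/10152, b=Δ1−h1·(2M1+M2)/6=-2339/1269
seg 2: a=-5, c=M2/2=11123/5076, d=(M3−M2)/(6·2)=-8237/10152, b=Δ2−h2·(2M2+M3)/6=1999/846
seg 3: a=2, c=M3/2=-3397/1269, d=(M4−M3)/(6·3)=6733/11421, b=Δ3−h3·(2M3+M4)/6=1766/1269
seg 4: a=-2, c=M4/2=1112/423, d=(M5−M4)/(6·1)=-1112/1269, b=Δ4−h4·(2M4+M5)/6=1583/1269
t_q=7/2 → seg 1, τ=1/2; S=-4+-2339/1269·τ+-112/1269·τ²+3857/10152·τ³=-44183/9024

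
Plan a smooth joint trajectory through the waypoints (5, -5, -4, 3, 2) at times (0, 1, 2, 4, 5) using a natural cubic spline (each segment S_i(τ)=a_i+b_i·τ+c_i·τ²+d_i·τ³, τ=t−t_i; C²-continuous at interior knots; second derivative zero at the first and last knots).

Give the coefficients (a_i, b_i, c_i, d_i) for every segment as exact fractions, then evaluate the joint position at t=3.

Δ: Δ0=-10, Δ1=1, Δ2=7/2, Δ3=-1
row 1: diag=4, rhs=66; c'=1/4, d'=33/2
row 2: denom=6−1·1/4=23/4; d'=(15−1·33/2)/(23/4)=-6/23
row 3: denom=6−2·8/23=122/23; d'=(-27−2·-6/23)/(122/23)=-609/122
back: M3=-609/122
back: M2=-6/23−8/23·-609/122=90/61
back: M1=33/2−1/4·90/61=984/61
M: M0=0, M1=984/61, M2=90/61, M3=-609/122, M4=0
seg 0: a=5, c=M0/2=0, d=(M1−M0)/(6·1)=164/61, b=Δ0−h0·(2M0+M1)/6=-774/61
seg 1: a=-5, c=M1/2=492/61, d=(M2−M1)/(6·1)=-149/61, b=Δ1−h1·(2M1+M2)/6=-282/61
seg 2: a=-4, c=M2/2=45/61, d=(M3−M2)/(6·2)=-263/488, b=Δ2−h2·(2M2+M3)/6=255/61
seg 3: a=3, c=M3/2=-609/244, d=(M4−M3)/(6·1)=203/244, b=Δ3−h3·(2M3+M4)/6=81/122
t_q=3 → seg 2, τ=1; S=-4+255/61·τ+45/61·τ²+-263/488·τ³=185/488

  seg 0: a=5 b=-774/61 c=0 d=164/61
  seg 1: a=-5 b=-282/61 c=492/61 d=-149/61
  seg 2: a=-4 b=255/61 c=45/61 d=-263/488
  seg 3: a=3 b=81/122 c=-609/244 d=203/244
S(3) = 185/488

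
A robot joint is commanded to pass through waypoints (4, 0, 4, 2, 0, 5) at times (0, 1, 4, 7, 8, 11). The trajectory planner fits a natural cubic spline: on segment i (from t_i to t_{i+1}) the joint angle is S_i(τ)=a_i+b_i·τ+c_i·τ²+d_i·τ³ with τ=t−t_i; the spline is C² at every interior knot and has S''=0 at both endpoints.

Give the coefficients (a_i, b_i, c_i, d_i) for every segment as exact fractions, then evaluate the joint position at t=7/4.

Δ: Δ0=-4, Δ1=4/3, Δ2=-2/3, Δ3=-2, Δ4=5/3
row 1: diag=8, rhs=32; c'=3/8, d'=4
row 2: denom=12−3·3/8=87/8; d'=(-12−3·4)/(87/8)=-64/29
row 3: denom=8−3·8/29=208/29; d'=(-8−3·-64/29)/(208/29)=-5/26
row 4: denom=8−1·29/208=1635/208; d'=(22−1·-5/26)/(1635/208)=4616/1635
back: M4=4616/1635
back: M3=-5/26−29/208·4616/1635=-958/1635
back: M2=-64/29−8/29·-958/1635=-3344/1635
back: M1=4−3/8·-3344/1635=2598/545
M: M0=0, M1=2598/545, M2=-3344/1635, M3=-958/1635, M4=4616/1635, M5=0
seg 0: a=4, c=M0/2=0, d=(M1−M0)/(6·1)=433/545, b=Δ0−h0·(2M0+M1)/6=-2613/545
seg 1: a=0, c=M1/2=1299/545, d=(M2−M1)/(6·3)=-5569/14715, b=Δ1−h1·(2M1+M2)/6=-1314/545
seg 2: a=4, c=M2/2=-1672/1635, d=(M3−M2)/(6·3)=1193/14715, b=Δ2−h2·(2M2+M3)/6=911/545
seg 3: a=2, c=M3/2=-479/1635, d=(M4−M3)/(6·1)=929/1635, b=Δ3−h3·(2M3+M4)/6=-248/109
seg 4: a=0, c=M4/2=2308/1635, d=(M5−M4)/(6·3)=-2308/14715, b=Δ4−h4·(2M4+M5)/6=-1891/1635
t_q=7/4 → seg 1, τ=3/4; S=0+-1314/545·τ+1299/545·τ²+-5569/14715·τ³=-21877/34880

  seg 0: a=4 b=-2613/545 c=0 d=433/545
  seg 1: a=0 b=-1314/545 c=1299/545 d=-5569/14715
  seg 2: a=4 b=911/545 c=-1672/1635 d=1193/14715
  seg 3: a=2 b=-248/109 c=-479/1635 d=929/1635
  seg 4: a=0 b=-1891/1635 c=2308/1635 d=-2308/14715
S(7/4) = -21877/34880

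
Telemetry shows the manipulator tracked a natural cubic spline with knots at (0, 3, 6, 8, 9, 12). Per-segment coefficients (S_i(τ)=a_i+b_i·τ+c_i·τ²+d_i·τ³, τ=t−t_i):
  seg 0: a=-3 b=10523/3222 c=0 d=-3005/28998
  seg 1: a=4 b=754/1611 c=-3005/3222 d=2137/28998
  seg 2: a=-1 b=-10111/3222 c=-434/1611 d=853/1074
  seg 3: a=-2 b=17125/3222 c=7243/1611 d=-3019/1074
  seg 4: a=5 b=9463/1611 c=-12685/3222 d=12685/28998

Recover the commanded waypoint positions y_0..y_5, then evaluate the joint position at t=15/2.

y_0=-3 y_1=4 y_2=-1 y_3=-2 y_4=5 y_5=-1
S(15/2) = -31213/8592

y_0 = S_0(0) = a_0 = -3
y_1 = S_1(0) = a_1 = 4
y_2 = S_2(0) = a_2 = -1
y_3 = S_3(0) = a_3 = -2
y_4 = S_4(0) = a_4 = 5
y_5 = S_4(3) = -1
t_q=15/2 is in segment 2 (τ=3/2); S_2(τ)=-31213/8592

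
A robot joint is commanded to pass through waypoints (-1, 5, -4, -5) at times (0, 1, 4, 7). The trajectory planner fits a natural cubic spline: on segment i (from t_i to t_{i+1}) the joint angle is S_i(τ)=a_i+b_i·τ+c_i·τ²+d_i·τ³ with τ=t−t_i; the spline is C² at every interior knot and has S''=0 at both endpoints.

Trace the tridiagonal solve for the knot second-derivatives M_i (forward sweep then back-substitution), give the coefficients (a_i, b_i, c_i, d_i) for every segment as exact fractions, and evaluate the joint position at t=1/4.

Δ: Δ0=6, Δ1=-3, Δ2=-1/3
row 1: diag=8, rhs=-54; c'=3/8, d'=-27/4
row 2: denom=12−3·3/8=87/8; d'=(16−3·-27/4)/(87/8)=10/3
back: M2=10/3
back: M1=-27/4−3/8·10/3=-8
M: M0=0, M1=-8, M2=10/3, M3=0
seg 0: a=-1, c=M0/2=0, d=(M1−M0)/(6·1)=-4/3, b=Δ0−h0·(2M0+M1)/6=22/3
seg 1: a=5, c=M1/2=-4, d=(M2−M1)/(6·3)=17/27, b=Δ1−h1·(2M1+M2)/6=10/3
seg 2: a=-4, c=M2/2=5/3, d=(M3−M2)/(6·3)=-5/27, b=Δ2−h2·(2M2+M3)/6=-11/3
t_q=1/4 → seg 0, τ=1/4; S=-1+22/3·τ+0·τ²+-4/3·τ³=13/16

  seg 0: a=-1 b=22/3 c=0 d=-4/3
  seg 1: a=5 b=10/3 c=-4 d=17/27
  seg 2: a=-4 b=-11/3 c=5/3 d=-5/27
S(1/4) = 13/16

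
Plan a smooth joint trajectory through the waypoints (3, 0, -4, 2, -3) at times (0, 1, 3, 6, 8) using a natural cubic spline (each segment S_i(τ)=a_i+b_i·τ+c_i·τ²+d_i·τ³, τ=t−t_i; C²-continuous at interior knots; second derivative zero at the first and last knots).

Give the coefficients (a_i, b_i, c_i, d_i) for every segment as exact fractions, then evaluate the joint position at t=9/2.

  seg 0: a=3 b=-751/253 c=0 d=-8/253
  seg 1: a=0 b=-775/253 c=-24/253 d=317/1012
  seg 2: a=-4 b=80/253 c=903/506 d=-619/1518
  seg 3: a=2 b=7/506 c=-477/253 d=159/506
S(9/2) = -3589/4048

Δ: Δ0=-3, Δ1=-2, Δ2=2, Δ3=-5/2
row 1: diag=6, rhs=6; c'=1/3, d'=1
row 2: denom=10−2·1/3=28/3; d'=(24−2·1)/(28/3)=33/14
row 3: denom=10−3·9/28=253/28; d'=(-27−3·33/14)/(253/28)=-954/253
back: M3=-954/253
back: M2=33/14−9/28·-954/253=903/253
back: M1=1−1/3·903/253=-48/253
M: M0=0, M1=-48/253, M2=903/253, M3=-954/253, M4=0
seg 0: a=3, c=M0/2=0, d=(M1−M0)/(6·1)=-8/253, b=Δ0−h0·(2M0+M1)/6=-751/253
seg 1: a=0, c=M1/2=-24/253, d=(M2−M1)/(6·2)=317/1012, b=Δ1−h1·(2M1+M2)/6=-775/253
seg 2: a=-4, c=M2/2=903/506, d=(M3−M2)/(6·3)=-619/1518, b=Δ2−h2·(2M2+M3)/6=80/253
seg 3: a=2, c=M3/2=-477/253, d=(M4−M3)/(6·2)=159/506, b=Δ3−h3·(2M3+M4)/6=7/506
t_q=9/2 → seg 2, τ=3/2; S=-4+80/253·τ+903/506·τ²+-619/1518·τ³=-3589/4048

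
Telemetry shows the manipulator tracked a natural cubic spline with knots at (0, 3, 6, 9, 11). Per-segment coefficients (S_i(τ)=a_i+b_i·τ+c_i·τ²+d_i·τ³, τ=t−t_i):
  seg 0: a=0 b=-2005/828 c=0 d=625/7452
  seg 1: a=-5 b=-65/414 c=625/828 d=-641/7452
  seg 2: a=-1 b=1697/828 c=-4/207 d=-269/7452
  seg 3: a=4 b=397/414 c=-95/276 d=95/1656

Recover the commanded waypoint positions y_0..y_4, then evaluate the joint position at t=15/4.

y_0=0 y_1=-5 y_2=-1 y_3=4 y_4=5
S(15/4) = -27847/5888

y_0 = S_0(0) = a_0 = 0
y_1 = S_1(0) = a_1 = -5
y_2 = S_2(0) = a_2 = -1
y_3 = S_3(0) = a_3 = 4
y_4 = S_3(2) = 5
t_q=15/4 is in segment 1 (τ=3/4); S_1(τ)=-27847/5888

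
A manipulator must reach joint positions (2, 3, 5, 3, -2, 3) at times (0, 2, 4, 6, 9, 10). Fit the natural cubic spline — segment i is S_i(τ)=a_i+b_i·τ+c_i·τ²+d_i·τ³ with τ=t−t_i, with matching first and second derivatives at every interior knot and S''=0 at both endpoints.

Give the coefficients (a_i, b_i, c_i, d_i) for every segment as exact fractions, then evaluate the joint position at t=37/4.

  seg 0: a=2 b=127/462 c=0 d=13/231
  seg 1: a=3 b=439/462 c=26/77 d=-289/1848
  seg 2: a=5 b=14/33 c=-185/308 d=-103/1848
  seg 3: a=3 b=-1223/462 c=-72/77 d=53/126
  seg 4: a=-2 b=716/231 c=439/154 d=-439/462
S(37/4) = -1495/1408

Δ: Δ0=1/2, Δ1=1, Δ2=-1, Δ3=-5/3, Δ4=5
row 1: diag=8, rhs=3; c'=1/4, d'=3/8
row 2: denom=8−2·1/4=15/2; d'=(-12−2·3/8)/(15/2)=-17/10
row 3: denom=10−2·4/15=142/15; d'=(-4−2·-17/10)/(142/15)=-9/142
row 4: denom=8−3·45/142=1001/142; d'=(40−3·-9/142)/(1001/142)=439/77
back: M4=439/77
back: M3=-9/142−45/142·439/77=-144/77
back: M2=-17/10−4/15·-144/77=-185/154
back: M1=3/8−1/4·-185/154=52/77
M: M0=0, M1=52/77, M2=-185/154, M3=-144/77, M4=439/77, M5=0
seg 0: a=2, c=M0/2=0, d=(M1−M0)/(6·2)=13/231, b=Δ0−h0·(2M0+M1)/6=127/462
seg 1: a=3, c=M1/2=26/77, d=(M2−M1)/(6·2)=-289/1848, b=Δ1−h1·(2M1+M2)/6=439/462
seg 2: a=5, c=M2/2=-185/308, d=(M3−M2)/(6·2)=-103/1848, b=Δ2−h2·(2M2+M3)/6=14/33
seg 3: a=3, c=M3/2=-72/77, d=(M4−M3)/(6·3)=53/126, b=Δ3−h3·(2M3+M4)/6=-1223/462
seg 4: a=-2, c=M4/2=439/154, d=(M5−M4)/(6·1)=-439/462, b=Δ4−h4·(2M4+M5)/6=716/231
t_q=37/4 → seg 4, τ=1/4; S=-2+716/231·τ+439/154·τ²+-439/462·τ³=-1495/1408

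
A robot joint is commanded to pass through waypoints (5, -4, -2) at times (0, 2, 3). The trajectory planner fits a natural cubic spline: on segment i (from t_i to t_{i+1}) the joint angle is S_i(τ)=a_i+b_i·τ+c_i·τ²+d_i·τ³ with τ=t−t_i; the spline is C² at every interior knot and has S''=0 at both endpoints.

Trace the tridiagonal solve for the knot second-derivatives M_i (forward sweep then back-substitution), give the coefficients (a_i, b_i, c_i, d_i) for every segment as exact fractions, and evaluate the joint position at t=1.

Δ: Δ0=-9/2, Δ1=2
row 1: diag=6, rhs=39; c'=1/6, d'=13/2
back: M1=13/2
M: M0=0, M1=13/2, M2=0
seg 0: a=5, c=M0/2=0, d=(M1−M0)/(6·2)=13/24, b=Δ0−h0·(2M0+M1)/6=-20/3
seg 1: a=-4, c=M1/2=13/4, d=(M2−M1)/(6·1)=-13/12, b=Δ1−h1·(2M1+M2)/6=-1/6
t_q=1 → seg 0, τ=1; S=5+-20/3·τ+0·τ²+13/24·τ³=-9/8

  seg 0: a=5 b=-20/3 c=0 d=13/24
  seg 1: a=-4 b=-1/6 c=13/4 d=-13/12
S(1) = -9/8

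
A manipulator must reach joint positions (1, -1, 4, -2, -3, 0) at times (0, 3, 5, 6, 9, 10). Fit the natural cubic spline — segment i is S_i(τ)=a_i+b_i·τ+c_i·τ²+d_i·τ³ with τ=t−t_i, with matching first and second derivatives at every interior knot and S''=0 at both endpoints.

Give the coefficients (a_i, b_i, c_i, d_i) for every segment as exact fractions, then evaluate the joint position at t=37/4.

Δ: Δ0=-2/3, Δ1=5/2, Δ2=-6, Δ3=-1/3, Δ4=3
row 1: diag=10, rhs=19; c'=1/5, d'=19/10
row 2: denom=6−2·1/5=28/5; d'=(-51−2·19/10)/(28/5)=-137/14
row 3: denom=8−1·5/28=219/28; d'=(34−1·-137/14)/(219/28)=1226/219
row 4: denom=8−3·28/73=500/73; d'=(20−3·1226/219)/(500/73)=117/250
back: M4=117/250
back: M3=1226/219−28/73·117/250=2032/375
back: M2=-137/14−5/28·2032/375=-1613/150
back: M1=19/10−1/5·-1613/150=1519/375
M: M0=0, M1=1519/375, M2=-1613/150, M3=2032/375, M4=117/250, M5=0
seg 0: a=1, c=M0/2=0, d=(M1−M0)/(6·3)=1519/6750, b=Δ0−h0·(2M0+M1)/6=-673/250
seg 1: a=-1, c=M1/2=1519/750, d=(M2−M1)/(6·2)=-3701/3000, b=Δ1−h1·(2M1+M2)/6=423/125
seg 2: a=4, c=M2/2=-1613/300, d=(M3−M2)/(6·1)=4043/1500, b=Δ2−h2·(2M2+M3)/6=-2489/750
seg 3: a=-2, c=M3/2=1016/375, d=(M4−M3)/(6·3)=-3713/13500, b=Δ3−h3·(2M3+M4)/6=-2993/500
seg 4: a=-3, c=M4/2=117/500, d=(M5−M4)/(6·1)=-39/500, b=Δ4−h4·(2M4+M5)/6=711/250
t_q=37/4 → seg 4, τ=1/4; S=-3+711/250·τ+117/500·τ²+-39/500·τ³=-72819/32000

  seg 0: a=1 b=-673/250 c=0 d=1519/6750
  seg 1: a=-1 b=423/125 c=1519/750 d=-3701/3000
  seg 2: a=4 b=-2489/750 c=-1613/300 d=4043/1500
  seg 3: a=-2 b=-2993/500 c=1016/375 d=-3713/13500
  seg 4: a=-3 b=711/250 c=117/500 d=-39/500
S(37/4) = -72819/32000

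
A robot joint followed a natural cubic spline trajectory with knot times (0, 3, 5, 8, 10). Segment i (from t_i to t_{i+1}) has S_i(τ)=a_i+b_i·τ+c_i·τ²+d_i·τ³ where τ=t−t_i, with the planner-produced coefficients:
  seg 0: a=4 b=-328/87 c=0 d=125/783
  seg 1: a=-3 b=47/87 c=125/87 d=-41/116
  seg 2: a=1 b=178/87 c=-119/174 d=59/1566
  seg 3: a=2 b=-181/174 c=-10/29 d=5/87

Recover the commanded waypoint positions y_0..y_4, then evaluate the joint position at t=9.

y_0 = S_0(0) = a_0 = 4
y_1 = S_1(0) = a_1 = -3
y_2 = S_2(0) = a_2 = 1
y_3 = S_3(0) = a_3 = 2
y_4 = S_3(2) = -1
t_q=9 is in segment 3 (τ=1); S_3(τ)=39/58

y_0=4 y_1=-3 y_2=1 y_3=2 y_4=-1
S(9) = 39/58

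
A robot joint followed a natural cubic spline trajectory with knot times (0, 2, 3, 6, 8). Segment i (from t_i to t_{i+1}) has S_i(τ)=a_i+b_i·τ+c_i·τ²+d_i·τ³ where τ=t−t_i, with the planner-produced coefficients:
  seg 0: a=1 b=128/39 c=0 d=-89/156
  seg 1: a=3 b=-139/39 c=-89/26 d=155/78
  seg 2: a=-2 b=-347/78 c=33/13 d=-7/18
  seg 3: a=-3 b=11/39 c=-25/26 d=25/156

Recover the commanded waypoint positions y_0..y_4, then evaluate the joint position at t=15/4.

y_0=1 y_1=3 y_2=-2 y_3=-3 y_4=-5
S(15/4) = -6777/1664

y_0 = S_0(0) = a_0 = 1
y_1 = S_1(0) = a_1 = 3
y_2 = S_2(0) = a_2 = -2
y_3 = S_3(0) = a_3 = -3
y_4 = S_3(2) = -5
t_q=15/4 is in segment 2 (τ=3/4); S_2(τ)=-6777/1664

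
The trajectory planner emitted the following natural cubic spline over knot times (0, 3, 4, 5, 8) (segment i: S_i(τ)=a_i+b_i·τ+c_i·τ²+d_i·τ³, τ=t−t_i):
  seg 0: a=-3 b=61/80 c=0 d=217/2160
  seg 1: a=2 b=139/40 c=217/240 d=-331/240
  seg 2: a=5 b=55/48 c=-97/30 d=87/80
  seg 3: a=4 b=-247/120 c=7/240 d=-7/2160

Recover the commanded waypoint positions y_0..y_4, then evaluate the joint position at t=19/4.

y_0 = S_0(0) = a_0 = -3
y_1 = S_1(0) = a_1 = 2
y_2 = S_2(0) = a_2 = 5
y_3 = S_3(0) = a_3 = 4
y_4 = S_3(3) = -2
t_q=19/4 is in segment 2 (τ=3/4); S_2(τ)=23037/5120

y_0=-3 y_1=2 y_2=5 y_3=4 y_4=-2
S(19/4) = 23037/5120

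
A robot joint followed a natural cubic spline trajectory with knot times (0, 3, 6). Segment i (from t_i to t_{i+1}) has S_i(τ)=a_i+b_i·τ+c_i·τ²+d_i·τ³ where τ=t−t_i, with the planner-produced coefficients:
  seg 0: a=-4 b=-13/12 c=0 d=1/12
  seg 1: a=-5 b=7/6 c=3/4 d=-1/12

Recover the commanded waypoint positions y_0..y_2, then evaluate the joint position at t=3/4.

y_0=-4 y_1=-5 y_2=3
S(3/4) = -1223/256

y_0 = S_0(0) = a_0 = -4
y_1 = S_1(0) = a_1 = -5
y_2 = S_1(3) = 3
t_q=3/4 is in segment 0 (τ=3/4); S_0(τ)=-1223/256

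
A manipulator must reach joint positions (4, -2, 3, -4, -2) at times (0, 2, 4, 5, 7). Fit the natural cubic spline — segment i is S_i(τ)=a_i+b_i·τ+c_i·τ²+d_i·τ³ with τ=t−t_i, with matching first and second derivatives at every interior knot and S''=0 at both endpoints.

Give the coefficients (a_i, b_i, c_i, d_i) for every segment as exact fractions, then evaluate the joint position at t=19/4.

Δ: Δ0=-3, Δ1=5/2, Δ2=-7, Δ3=1
row 1: diag=8, rhs=33; c'=1/4, d'=33/8
row 2: denom=6−2·1/4=11/2; d'=(-57−2·33/8)/(11/2)=-261/22
row 3: denom=6−1·2/11=64/11; d'=(48−1·-261/22)/(64/11)=1317/128
back: M3=1317/128
back: M2=-261/22−2/11·1317/128=-879/64
back: M1=33/8−1/4·-879/64=1935/256
M: M0=0, M1=1935/256, M2=-879/64, M3=1317/128, M4=0
seg 0: a=4, c=M0/2=0, d=(M1−M0)/(6·2)=645/1024, b=Δ0−h0·(2M0+M1)/6=-1413/256
seg 1: a=-2, c=M1/2=1935/512, d=(M2−M1)/(6·2)=-1817/1024, b=Δ1−h1·(2M1+M2)/6=261/128
seg 2: a=3, c=M2/2=-879/128, d=(M3−M2)/(6·1)=1025/256, b=Δ2−h2·(2M2+M3)/6=-1059/256
seg 3: a=-4, c=M3/2=1317/256, d=(M4−M3)/(6·2)=-439/512, b=Δ3−h3·(2M3+M4)/6=-375/64
t_q=19/4 → seg 2, τ=3/4; S=3+-1059/256·τ+-879/128·τ²+1025/256·τ³=-37293/16384

  seg 0: a=4 b=-1413/256 c=0 d=645/1024
  seg 1: a=-2 b=261/128 c=1935/512 d=-1817/1024
  seg 2: a=3 b=-1059/256 c=-879/128 d=1025/256
  seg 3: a=-4 b=-375/64 c=1317/256 d=-439/512
S(19/4) = -37293/16384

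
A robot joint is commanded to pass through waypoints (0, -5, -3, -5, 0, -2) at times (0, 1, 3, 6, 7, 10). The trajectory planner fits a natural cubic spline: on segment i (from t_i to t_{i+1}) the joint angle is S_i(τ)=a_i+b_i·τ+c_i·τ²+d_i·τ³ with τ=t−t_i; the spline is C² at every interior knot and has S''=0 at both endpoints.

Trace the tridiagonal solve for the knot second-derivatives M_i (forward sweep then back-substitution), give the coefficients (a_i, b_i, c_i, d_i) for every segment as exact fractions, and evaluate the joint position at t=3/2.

  seg 0: a=0 b=-806/129 c=0 d=161/129
  seg 1: a=-5 b=-323/129 c=161/43 d=-257/258
  seg 2: a=-3 b=67/129 c=-96/43 d=79/129
  seg 3: a=-5 b=472/129 c=141/43 d=-250/129
  seg 4: a=0 b=568/129 c=-109/43 d=109/387
S(3/2) = -3743/688

Δ: Δ0=-5, Δ1=1, Δ2=-2/3, Δ3=5, Δ4=-2/3
row 1: diag=6, rhs=36; c'=1/3, d'=6
row 2: denom=10−2·1/3=28/3; d'=(-10−2·6)/(28/3)=-33/14
row 3: denom=8−3·9/28=197/28; d'=(34−3·-33/14)/(197/28)=1150/197
row 4: denom=8−1·28/197=1548/197; d'=(-34−1·1150/197)/(1548/197)=-218/43
back: M4=-218/43
back: M3=1150/197−28/197·-218/43=282/43
back: M2=-33/14−9/28·282/43=-192/43
back: M1=6−1/3·-192/43=322/43
M: M0=0, M1=322/43, M2=-192/43, M3=282/43, M4=-218/43, M5=0
seg 0: a=0, c=M0/2=0, d=(M1−M0)/(6·1)=161/129, b=Δ0−h0·(2M0+M1)/6=-806/129
seg 1: a=-5, c=M1/2=161/43, d=(M2−M1)/(6·2)=-257/258, b=Δ1−h1·(2M1+M2)/6=-323/129
seg 2: a=-3, c=M2/2=-96/43, d=(M3−M2)/(6·3)=79/129, b=Δ2−h2·(2M2+M3)/6=67/129
seg 3: a=-5, c=M3/2=141/43, d=(M4−M3)/(6·1)=-250/129, b=Δ3−h3·(2M3+M4)/6=472/129
seg 4: a=0, c=M4/2=-109/43, d=(M5−M4)/(6·3)=109/387, b=Δ4−h4·(2M4+M5)/6=568/129
t_q=3/2 → seg 1, τ=1/2; S=-5+-323/129·τ+161/43·τ²+-257/258·τ³=-3743/688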